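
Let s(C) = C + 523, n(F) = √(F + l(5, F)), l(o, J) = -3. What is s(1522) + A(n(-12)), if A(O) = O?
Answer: 2045 + I*√15 ≈ 2045.0 + 3.873*I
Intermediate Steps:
n(F) = √(-3 + F) (n(F) = √(F - 3) = √(-3 + F))
s(C) = 523 + C
s(1522) + A(n(-12)) = (523 + 1522) + √(-3 - 12) = 2045 + √(-15) = 2045 + I*√15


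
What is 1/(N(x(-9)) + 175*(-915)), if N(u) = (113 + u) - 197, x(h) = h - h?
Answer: -1/160209 ≈ -6.2418e-6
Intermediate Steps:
x(h) = 0
N(u) = -84 + u
1/(N(x(-9)) + 175*(-915)) = 1/((-84 + 0) + 175*(-915)) = 1/(-84 - 160125) = 1/(-160209) = -1/160209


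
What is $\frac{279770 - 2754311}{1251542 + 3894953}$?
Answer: $- \frac{2474541}{5146495} \approx -0.48082$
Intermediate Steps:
$\frac{279770 - 2754311}{1251542 + 3894953} = - \frac{2474541}{5146495}$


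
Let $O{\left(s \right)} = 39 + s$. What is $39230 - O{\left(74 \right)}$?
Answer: $39117$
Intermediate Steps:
$39230 - O{\left(74 \right)} = 39230 - \left(39 + 74\right) = 39230 - 113 = 39117$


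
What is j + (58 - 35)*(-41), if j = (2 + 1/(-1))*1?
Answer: -942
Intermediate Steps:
j = 1 (j = (2 - 1)*1 = 1*1 = 1)
j + (58 - 35)*(-41) = 1 + (58 - 35)*(-41) = 1 + 23*(-41) = 1 - 943 = -942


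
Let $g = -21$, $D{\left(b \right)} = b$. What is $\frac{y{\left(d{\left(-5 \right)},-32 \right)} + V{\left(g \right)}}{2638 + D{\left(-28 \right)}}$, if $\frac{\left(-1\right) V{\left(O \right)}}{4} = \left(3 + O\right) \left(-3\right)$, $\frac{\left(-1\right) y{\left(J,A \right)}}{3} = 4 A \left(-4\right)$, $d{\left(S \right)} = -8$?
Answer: $- \frac{292}{435} \approx -0.67126$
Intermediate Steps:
$y{\left(J,A \right)} = 48 A$ ($y{\left(J,A \right)} = - 3 \cdot 4 A \left(-4\right) = - 3 \left(- 16 A\right) = 48 A$)
$V{\left(O \right)} = 36 + 12 O$ ($V{\left(O \right)} = - 4 \left(3 + O\right) \left(-3\right) = - 4 \left(-9 - 3 O\right) = 36 + 12 O$)
$\frac{y{\left(d{\left(-5 \right)},-32 \right)} + V{\left(g \right)}}{2638 + D{\left(-28 \right)}} = \frac{48 \left(-32\right) + \left(36 + 12 \left(-21\right)\right)}{2638 - 28} = \frac{-1536 + \left(36 - 252\right)}{2610} = \left(-1536 - 216\right) \frac{1}{2610} = \left(-1752\right) \frac{1}{2610} = - \frac{292}{435}$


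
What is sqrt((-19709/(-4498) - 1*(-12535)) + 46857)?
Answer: 5*sqrt(48068313306)/4498 ≈ 243.71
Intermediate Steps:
sqrt((-19709/(-4498) - 1*(-12535)) + 46857) = sqrt((-19709*(-1/4498) + 12535) + 46857) = sqrt((19709/4498 + 12535) + 46857) = sqrt(56402139/4498 + 46857) = sqrt(267164925/4498) = 5*sqrt(48068313306)/4498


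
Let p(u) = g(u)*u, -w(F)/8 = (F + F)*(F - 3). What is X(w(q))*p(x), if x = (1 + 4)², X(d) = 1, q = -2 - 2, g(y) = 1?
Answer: 25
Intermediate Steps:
q = -4
w(F) = -16*F*(-3 + F) (w(F) = -8*(F + F)*(F - 3) = -8*2*F*(-3 + F) = -16*F*(-3 + F))
x = 25 (x = 5² = 25)
p(u) = u (p(u) = 1*u = u)
X(w(q))*p(x) = 1*25 = 25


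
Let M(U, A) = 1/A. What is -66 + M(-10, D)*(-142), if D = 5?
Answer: -472/5 ≈ -94.400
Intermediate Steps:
-66 + M(-10, D)*(-142) = -66 - 142/5 = -472/5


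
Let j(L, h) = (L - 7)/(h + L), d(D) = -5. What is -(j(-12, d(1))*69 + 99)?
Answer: -2994/17 ≈ -176.12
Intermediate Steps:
j(L, h) = (-7 + L)/(L + h)
-(j(-12, d(1))*69 + 99) = -(((-7 - 12)/(-12 - 5))*69 + 99) = -((-19/(-17))*69 + 99) = -(-1/17*(-19)*69 + 99) = -((19/17)*69 + 99) = -(1311/17 + 99) = -1*2994/17 = -2994/17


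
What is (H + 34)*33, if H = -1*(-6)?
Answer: 1320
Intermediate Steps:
H = 6
(H + 34)*33 = (6 + 34)*33 = 40*33 = 1320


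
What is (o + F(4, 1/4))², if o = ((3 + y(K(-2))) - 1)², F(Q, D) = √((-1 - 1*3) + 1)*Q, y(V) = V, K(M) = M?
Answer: -48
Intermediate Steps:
F(Q, D) = I*Q*√3 (F(Q, D) = √((-1 - 3) + 1)*Q = √(-4 + 1)*Q = √(-3)*Q = (I*√3)*Q = I*Q*√3)
o = 0 (o = ((3 - 2) - 1)² = (1 - 1)² = 0² = 0)
(o + F(4, 1/4))² = (0 + I*4*√3)² = (0 + 4*I*√3)² = (4*I*√3)² = -48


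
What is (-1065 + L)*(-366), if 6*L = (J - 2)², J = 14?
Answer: 381006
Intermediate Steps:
L = 24 (L = (14 - 2)²/6 = (⅙)*12² = (⅙)*144 = 24)
(-1065 + L)*(-366) = (-1065 + 24)*(-366) = -1041*(-366) = 381006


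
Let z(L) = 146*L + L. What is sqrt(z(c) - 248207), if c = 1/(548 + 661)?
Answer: 2*I*sqrt(10077757729)/403 ≈ 498.2*I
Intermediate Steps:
c = 1/1209 ≈ 0.00082713
z(L) = 147*L
sqrt(z(c) - 248207) = sqrt(147*(1/1209) - 248207) = sqrt(49/403 - 248207) = sqrt(-100027372/403) = 2*I*sqrt(10077757729)/403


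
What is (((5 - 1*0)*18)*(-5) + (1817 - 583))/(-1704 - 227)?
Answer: -784/1931 ≈ -0.40601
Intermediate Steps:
(((5 - 1*0)*18)*(-5) + (1817 - 583))/(-1704 - 227) = (((5 + 0)*18)*(-5) + 1234)/(-1931) = ((5*18)*(-5) + 1234)*(-1/1931) = (90*(-5) + 1234)*(-1/1931) = (-450 + 1234)*(-1/1931) = 784*(-1/1931) = -784/1931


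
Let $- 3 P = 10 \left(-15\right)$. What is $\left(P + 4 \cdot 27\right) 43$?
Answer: $6794$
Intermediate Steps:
$P = 50$ ($P = - \frac{10 \left(-15\right)}{3} = \left(- \frac{1}{3}\right) \left(-150\right) = 50$)
$\left(P + 4 \cdot 27\right) 43 = \left(50 + 4 \cdot 27\right) 43 = \left(50 + 108\right) 43 = 158 \cdot 43 = 6794$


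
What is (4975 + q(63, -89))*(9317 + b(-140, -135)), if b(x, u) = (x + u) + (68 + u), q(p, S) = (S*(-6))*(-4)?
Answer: 25480025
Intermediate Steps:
q(p, S) = 24*S (q(p, S) = -6*S*(-4) = 24*S)
b(x, u) = 68 + x + 2*u (b(x, u) = (u + x) + (68 + u) = 68 + x + 2*u)
(4975 + q(63, -89))*(9317 + b(-140, -135)) = (4975 + 24*(-89))*(9317 + (68 - 140 + 2*(-135))) = (4975 - 2136)*(9317 + (68 - 140 - 270)) = 2839*(9317 - 342) = 2839*8975 = 25480025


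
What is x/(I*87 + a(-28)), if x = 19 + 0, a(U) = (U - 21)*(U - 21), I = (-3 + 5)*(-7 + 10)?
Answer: 19/2923 ≈ 0.0065002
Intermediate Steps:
I = 6 (I = 2*3 = 6)
a(U) = (-21 + U)**2 (a(U) = (-21 + U)*(-21 + U) = (-21 + U)**2)
x = 19
x/(I*87 + a(-28)) = 19/(6*87 + (-21 - 28)**2) = 19/(522 + (-49)**2) = 19/(522 + 2401) = 19/2923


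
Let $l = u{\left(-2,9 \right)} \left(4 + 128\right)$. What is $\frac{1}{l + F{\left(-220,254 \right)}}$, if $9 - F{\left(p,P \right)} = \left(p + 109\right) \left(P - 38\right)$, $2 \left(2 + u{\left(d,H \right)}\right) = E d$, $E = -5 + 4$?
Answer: $\frac{1}{23853} \approx 4.1923 \cdot 10^{-5}$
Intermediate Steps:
$E = -1$
$u{\left(d,H \right)} = -2 - \frac{d}{2}$ ($u{\left(d,H \right)} = -2 + \frac{\left(-1\right) d}{2} = -2 - \frac{d}{2}$)
$F{\left(p,P \right)} = 9 - \left(-38 + P\right) \left(109 + p\right)$ ($F{\left(p,P \right)} = 9 - \left(p + 109\right) \left(P - 38\right) = 9 - \left(109 + p\right) \left(-38 + P\right) = 9 - \left(-38 + P\right) \left(109 + p\right)$)
$l = -132$ ($l = \left(-2 - -1\right) \left(4 + 128\right) = \left(-2 + 1\right) 132 = \left(-1\right) 132 = -132$)
$\frac{1}{l + F{\left(-220,254 \right)}} = \frac{1}{-132 + \left(4151 - 27686 + 38 \left(-220\right) - 254 \left(-220\right)\right)} = \frac{1}{-132 + \left(4151 - 27686 - 8360 + 55880\right)} = \frac{1}{-132 + 23985} = \frac{1}{23853}$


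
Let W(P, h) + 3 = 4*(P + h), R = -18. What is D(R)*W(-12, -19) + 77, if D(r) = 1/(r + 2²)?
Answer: 1205/14 ≈ 86.071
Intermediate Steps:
W(P, h) = -3 + 4*P + 4*h (W(P, h) = -3 + 4*(P + h) = -3 + (4*P + 4*h) = -3 + 4*P + 4*h)
D(r) = 1/(4 + r) (D(r) = 1/(r + 4) = 1/(4 + r))
D(R)*W(-12, -19) + 77 = (-3 + 4*(-12) + 4*(-19))/(4 - 18) + 77 = (-3 - 48 - 76)/(-14) + 77 = -1/14*(-127) + 77 = 127/14 + 77 = 1205/14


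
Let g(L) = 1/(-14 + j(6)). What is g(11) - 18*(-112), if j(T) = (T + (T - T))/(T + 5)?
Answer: 298357/148 ≈ 2015.9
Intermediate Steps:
j(T) = T/(5 + T) (j(T) = (T + 0)/(5 + T) = T/(5 + T))
g(L) = -11/148 (g(L) = 1/(-14 + 6/(5 + 6)) = 1/(-14 + 6/11) = 1/(-148/11) = -11/148)
g(11) - 18*(-112) = -11/148 - 18*(-112) = -11/148 - 1*(-2016) = -11/148 + 2016 = 298357/148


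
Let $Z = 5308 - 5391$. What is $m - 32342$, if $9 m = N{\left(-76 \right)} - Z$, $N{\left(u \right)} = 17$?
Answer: $- \frac{290978}{9} \approx -32331.0$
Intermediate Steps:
$Z = -83$
$m = \frac{100}{9}$ ($m = \frac{17 - -83}{9} = \frac{17 + 83}{9} = \frac{1}{9} \cdot 100 = \frac{100}{9} \approx 11.111$)
$m - 32342 = \frac{100}{9} - 32342 = - \frac{290978}{9}$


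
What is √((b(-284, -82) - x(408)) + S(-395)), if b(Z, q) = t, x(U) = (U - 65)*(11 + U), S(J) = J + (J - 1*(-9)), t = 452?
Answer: I*√144046 ≈ 379.53*I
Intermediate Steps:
S(J) = 9 + 2*J (S(J) = J + (J + 9) = J + (9 + J) = 9 + 2*J)
x(U) = (-65 + U)*(11 + U)
b(Z, q) = 452
√((b(-284, -82) - x(408)) + S(-395)) = √((452 - (-715 + 408² - 54*408)) + (9 + 2*(-395))) = √((452 - (-715 + 166464 - 22032)) + (9 - 790)) = √((452 - 1*143717) - 781) = √((452 - 143717) - 781) = √(-143265 - 781) = √(-144046) = I*√144046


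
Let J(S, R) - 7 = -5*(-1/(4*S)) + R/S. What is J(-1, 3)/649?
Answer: 1/236 ≈ 0.0042373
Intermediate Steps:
J(S, R) = 7 + 5/(4*S) + R/S (J(S, R) = 7 + (-5*(-1/(4*S)) + R/S) = 7 + (-(-5)/(4*S) + R/S) = 7 + (5/(4*S) + R/S) = 7 + 5/(4*S) + R/S)
J(-1, 3)/649 = ((5/4 + 3 + 7*(-1))/(-1))/649 = (-(5/4 + 3 - 7))/649 = (-1*(-11/4))/649 = (1/649)*(11/4) = 1/236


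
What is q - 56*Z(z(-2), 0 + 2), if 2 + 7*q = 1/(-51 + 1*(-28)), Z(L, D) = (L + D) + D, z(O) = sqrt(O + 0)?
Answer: -124031/553 - 56*I*sqrt(2) ≈ -224.29 - 79.196*I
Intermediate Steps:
z(O) = sqrt(O)
Z(L, D) = L + 2*D (Z(L, D) = (D + L) + D = L + 2*D)
q = -159/553 (q = -2/7 + 1/(7*(-51 + 1*(-28))) = -2/7 + 1/(7*(-51 - 28)) = -2/7 + (1/7)/(-79) = -2/7 + (1/7)*(-1/79) = -2/7 - 1/553 = -159/553 ≈ -0.28752)
q - 56*Z(z(-2), 0 + 2) = -159/553 - 56*(sqrt(-2) + 2*(0 + 2)) = -159/553 - 56*(I*sqrt(2) + 2*2) = -159/553 - 56*(I*sqrt(2) + 4) = -159/553 - 56*(4 + I*sqrt(2)) = -159/553 + (-224 - 56*I*sqrt(2)) = -124031/553 - 56*I*sqrt(2)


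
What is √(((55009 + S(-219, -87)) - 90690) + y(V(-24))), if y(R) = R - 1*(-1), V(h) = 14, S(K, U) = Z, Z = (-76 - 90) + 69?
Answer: I*√35763 ≈ 189.11*I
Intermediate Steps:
Z = -97 (Z = -166 + 69 = -97)
S(K, U) = -97
y(R) = 1 + R (y(R) = R + 1 = 1 + R)
√(((55009 + S(-219, -87)) - 90690) + y(V(-24))) = √(((55009 - 97) - 90690) + (1 + 14)) = √((54912 - 90690) + 15) = √(-35778 + 15) = √(-35763) = I*√35763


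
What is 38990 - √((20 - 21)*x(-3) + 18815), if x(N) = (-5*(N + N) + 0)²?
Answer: 38990 - √17915 ≈ 38856.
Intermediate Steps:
x(N) = 100*N² (x(N) = (-10*N + 0)² = (-10*N)² = 100*N²)
38990 - √((20 - 21)*x(-3) + 18815) = 38990 - √((20 - 21)*(100*(-3)²) + 18815) = 38990 - √(-100*9 + 18815) = 38990 - √(-1*900 + 18815) = 38990 - √(-900 + 18815) = 38990 - √17915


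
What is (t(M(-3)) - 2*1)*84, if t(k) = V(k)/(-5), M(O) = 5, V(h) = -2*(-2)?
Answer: -1176/5 ≈ -235.20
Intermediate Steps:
V(h) = 4
t(k) = -⅘ (t(k) = 4/(-5) = 4*(-⅕) = -⅘)
(t(M(-3)) - 2*1)*84 = (-⅘ - 2*1)*84 = (-⅘ - 2)*84 = -14/5*84 = -1176/5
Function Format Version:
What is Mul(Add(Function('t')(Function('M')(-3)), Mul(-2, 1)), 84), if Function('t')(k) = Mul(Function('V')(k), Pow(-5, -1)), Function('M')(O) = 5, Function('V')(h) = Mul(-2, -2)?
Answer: Rational(-1176, 5) ≈ -235.20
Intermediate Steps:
Function('V')(h) = 4
Function('t')(k) = Rational(-4, 5) (Function('t')(k) = Mul(4, Pow(-5, -1)) = Mul(4, Rational(-1, 5)) = Rational(-4, 5))
Mul(Add(Function('t')(Function('M')(-3)), Mul(-2, 1)), 84) = Mul(Add(Rational(-4, 5), Mul(-2, 1)), 84) = Mul(Add(Rational(-4, 5), -2), 84) = Mul(Rational(-14, 5), 84) = Rational(-1176, 5)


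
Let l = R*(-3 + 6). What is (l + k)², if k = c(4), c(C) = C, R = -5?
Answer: 121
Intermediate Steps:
l = -15 (l = -5*(-3 + 6) = -5*3 = -15)
k = 4
(l + k)² = (-15 + 4)² = (-11)² = 121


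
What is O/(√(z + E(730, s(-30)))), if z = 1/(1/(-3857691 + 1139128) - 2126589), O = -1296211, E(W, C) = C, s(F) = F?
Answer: 2592422*I*√250672793031526733611082306/173437987866803 ≈ 2.3665e+5*I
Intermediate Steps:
z = -2718563/5781266171608 (z = 1/(1/(-2718563) - 2126589) = 1/(-1/2718563 - 2126589) = 1/(-5781266171608/2718563) = -2718563/5781266171608 ≈ -4.7024e-7)
O/(√(z + E(730, s(-30)))) = -1296211/√(-2718563/5781266171608 - 30) = -1296211*(-2*I*√250672793031526733611082306/173437987866803) = -(-2592422)*I*√250672793031526733611082306/173437987866803 = 2592422*I*√250672793031526733611082306/173437987866803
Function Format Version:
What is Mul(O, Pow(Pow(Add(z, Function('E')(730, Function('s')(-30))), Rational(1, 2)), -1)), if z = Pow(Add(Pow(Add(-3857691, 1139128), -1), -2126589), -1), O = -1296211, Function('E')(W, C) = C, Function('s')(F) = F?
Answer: Mul(Rational(2592422, 173437987866803), I, Pow(250672793031526733611082306, Rational(1, 2))) ≈ Mul(2.3665e+5, I)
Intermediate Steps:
z = Rational(-2718563, 5781266171608) (z = Pow(Add(Pow(-2718563, -1), -2126589), -1) = Pow(Add(Rational(-1, 2718563), -2126589), -1) = Pow(Rational(-5781266171608, 2718563), -1) = Rational(-2718563, 5781266171608) ≈ -4.7024e-7)
Mul(O, Pow(Pow(Add(z, Function('E')(730, Function('s')(-30))), Rational(1, 2)), -1)) = Mul(-1296211, Pow(Pow(Add(Rational(-2718563, 5781266171608), -30), Rational(1, 2)), -1)) = Mul(-1296211, Pow(Pow(Rational(-173437987866803, 5781266171608), Rational(1, 2)), -1)) = Mul(-1296211, Pow(Mul(Rational(1, 2890633085804), I, Pow(250672793031526733611082306, Rational(1, 2))), -1)) = Mul(-1296211, Mul(Rational(-2, 173437987866803), I, Pow(250672793031526733611082306, Rational(1, 2)))) = Mul(Rational(2592422, 173437987866803), I, Pow(250672793031526733611082306, Rational(1, 2)))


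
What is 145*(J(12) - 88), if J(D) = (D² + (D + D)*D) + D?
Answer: 51620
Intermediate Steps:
J(D) = D + 3*D² (J(D) = (D² + (2*D)*D) + D = (D² + 2*D²) + D = 3*D² + D = D + 3*D²)
145*(J(12) - 88) = 145*(12*(1 + 3*12) - 88) = 145*(12*(1 + 36) - 88) = 145*(12*37 - 88) = 145*(444 - 88) = 145*356 = 51620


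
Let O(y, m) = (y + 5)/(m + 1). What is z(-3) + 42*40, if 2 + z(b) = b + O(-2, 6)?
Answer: 11728/7 ≈ 1675.4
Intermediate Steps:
O(y, m) = (5 + y)/(1 + m)
z(b) = -11/7 + b (z(b) = -2 + (b + (5 - 2)/(1 + 6)) = -2 + (b + 3/7) = -2 + (3/7 + b) = -11/7 + b)
z(-3) + 42*40 = (-11/7 - 3) + 42*40 = -32/7 + 1680 = 11728/7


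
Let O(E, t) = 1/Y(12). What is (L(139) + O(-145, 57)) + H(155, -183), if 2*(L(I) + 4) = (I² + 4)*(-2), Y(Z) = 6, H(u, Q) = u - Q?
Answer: -113945/6 ≈ -18991.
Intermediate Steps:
O(E, t) = ⅙ (O(E, t) = 1/6 = ⅙)
L(I) = -8 - I² (L(I) = -4 + ((I² + 4)*(-2))/2 = -4 + ((4 + I²)*(-2))/2 = -4 + (-8 - 2*I²)/2 = -4 + (-4 - I²) = -8 - I²)
(L(139) + O(-145, 57)) + H(155, -183) = ((-8 - 1*139²) + ⅙) + (155 - 1*(-183)) = ((-8 - 1*19321) + ⅙) + (155 + 183) = ((-8 - 19321) + ⅙) + 338 = (-19329 + ⅙) + 338 = -115973/6 + 338 = -113945/6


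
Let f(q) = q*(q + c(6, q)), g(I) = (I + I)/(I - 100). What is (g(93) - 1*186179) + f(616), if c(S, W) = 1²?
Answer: 1357065/7 ≈ 1.9387e+5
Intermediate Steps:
c(S, W) = 1
g(I) = 2*I/(-100 + I) (g(I) = (2*I)/(-100 + I) = 2*I/(-100 + I))
f(q) = q*(1 + q) (f(q) = q*(q + 1) = q*(1 + q))
(g(93) - 1*186179) + f(616) = (2*93/(-100 + 93) - 1*186179) + 616*(1 + 616) = (2*93/(-7) - 186179) + 616*617 = (2*93*(-⅐) - 186179) + 380072 = (-186/7 - 186179) + 380072 = -1303439/7 + 380072 = 1357065/7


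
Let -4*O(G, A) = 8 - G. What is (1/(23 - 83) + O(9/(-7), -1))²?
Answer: 241081/44100 ≈ 5.4667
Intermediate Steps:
O(G, A) = -2 + G/4 (O(G, A) = -(8 - G)/4 = -2 + G/4)
(1/(23 - 83) + O(9/(-7), -1))² = (1/(23 - 83) + (-2 + (9/(-7))/4))² = (1/(-60) + (-2 + (9*(-⅐))/4))² = (-1/60 + (-2 + (¼)*(-9/7)))² = (-1/60 + (-2 - 9/28))² = (-1/60 - 65/28)² = (-491/210)² = 241081/44100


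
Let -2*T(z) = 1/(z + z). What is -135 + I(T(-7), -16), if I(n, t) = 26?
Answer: -109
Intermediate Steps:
T(z) = -1/(4*z) (T(z) = -1/(2*(z + z)) = -1/(2*z)/2 = -1/(4*z))
-135 + I(T(-7), -16) = -135 + 26 = -109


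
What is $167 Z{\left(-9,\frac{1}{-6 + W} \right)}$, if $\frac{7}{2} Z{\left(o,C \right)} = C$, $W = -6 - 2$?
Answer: $- \frac{167}{49} \approx -3.4082$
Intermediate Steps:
$W = -8$
$Z{\left(o,C \right)} = \frac{2 C}{7}$
$167 Z{\left(-9,\frac{1}{-6 + W} \right)} = 167 \frac{2}{7 \left(-6 - 8\right)} = 167 \frac{2}{7 \left(-14\right)} = 167 \cdot \frac{2}{7} \left(- \frac{1}{14}\right) = 167 \left(- \frac{1}{49}\right) = - \frac{167}{49}$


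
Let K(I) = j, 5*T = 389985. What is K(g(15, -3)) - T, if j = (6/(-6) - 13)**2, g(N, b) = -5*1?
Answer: -77801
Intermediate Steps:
T = 77997 (T = (1/5)*389985 = 77997)
g(N, b) = -5
j = 196 (j = (6*(-1/6) - 13)**2 = (-1 - 13)**2 = (-14)**2 = 196)
K(I) = 196
K(g(15, -3)) - T = 196 - 1*77997 = 196 - 77997 = -77801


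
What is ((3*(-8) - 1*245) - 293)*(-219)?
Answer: 123078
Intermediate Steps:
((3*(-8) - 1*245) - 293)*(-219) = ((-24 - 245) - 293)*(-219) = (-269 - 293)*(-219) = -562*(-219) = 123078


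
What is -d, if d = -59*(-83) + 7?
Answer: -4904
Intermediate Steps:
d = 4904 (d = 4897 + 7 = 4904)
-d = -1*4904 = -4904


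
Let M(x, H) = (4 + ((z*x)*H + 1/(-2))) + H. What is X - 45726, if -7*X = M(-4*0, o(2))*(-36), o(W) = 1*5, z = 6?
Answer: -319776/7 ≈ -45682.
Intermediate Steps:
o(W) = 5
M(x, H) = 7/2 + H + 6*H*x (M(x, H) = (4 + ((6*x)*H + 1/(-2))) + H = (4 + (6*H*x - ½)) + H = (4 + (-½ + 6*H*x)) + H = (7/2 + 6*H*x) + H = 7/2 + H + 6*H*x)
X = 306/7 (X = -(7/2 + 5 + 6*5*(-4*0))*(-36)/7 = -(7/2 + 5 + 6*5*0)*(-36)/7 = -(7/2 + 5 + 0)*(-36)/7 = -17*(-36)/14 = -⅐*(-306) = 306/7 ≈ 43.714)
X - 45726 = 306/7 - 45726 = -319776/7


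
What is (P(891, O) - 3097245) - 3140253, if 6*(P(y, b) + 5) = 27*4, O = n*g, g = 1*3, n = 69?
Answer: -6237485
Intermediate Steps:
g = 3
O = 207 (O = 69*3 = 207)
P(y, b) = 13 (P(y, b) = -5 + (27*4)/6 = -5 + (⅙)*108 = -5 + 18 = 13)
(P(891, O) - 3097245) - 3140253 = (13 - 3097245) - 3140253 = -3097232 - 3140253 = -6237485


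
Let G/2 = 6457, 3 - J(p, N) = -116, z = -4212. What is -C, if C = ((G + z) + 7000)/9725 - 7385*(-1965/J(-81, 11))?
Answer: -20160921309/165325 ≈ -1.2195e+5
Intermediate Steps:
J(p, N) = 119 (J(p, N) = 3 - 1*(-116) = 3 + 116 = 119)
G = 12914 (G = 2*6457 = 12914)
C = 20160921309/165325 (C = ((12914 - 4212) + 7000)/9725 - 7385/(119/(-1965)) = (8702 + 7000)*(1/9725) - 7385/(119*(-1/1965)) = 15702*(1/9725) - 7385/(-119/1965) = 15702/9725 - 7385*(-1965/119) = 15702/9725 + 2073075/17 = 20160921309/165325 ≈ 1.2195e+5)
-C = -1*20160921309/165325 = -20160921309/165325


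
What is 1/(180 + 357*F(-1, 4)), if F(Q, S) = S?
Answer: 1/1608 ≈ 0.00062189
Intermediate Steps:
1/(180 + 357*F(-1, 4)) = 1/(180 + 357*4) = 1/(180 + 1428) = 1/1608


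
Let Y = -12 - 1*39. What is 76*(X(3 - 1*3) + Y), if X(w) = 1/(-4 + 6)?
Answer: -3838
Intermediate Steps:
Y = -51 (Y = -12 - 39 = -51)
X(w) = 1/2
76*(X(3 - 1*3) + Y) = 76*(1/2 - 51) = 76*(-101/2) = -3838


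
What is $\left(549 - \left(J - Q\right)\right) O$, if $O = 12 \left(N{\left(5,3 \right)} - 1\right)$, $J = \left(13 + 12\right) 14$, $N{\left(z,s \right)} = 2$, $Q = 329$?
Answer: $6336$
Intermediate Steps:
$J = 350$ ($J = 25 \cdot 14 = 350$)
$O = 12$ ($O = 12 \left(2 - 1\right) = 12 \cdot 1 = 12$)
$\left(549 - \left(J - Q\right)\right) O = \left(549 + \left(329 - 350\right)\right) 12 = \left(549 - 21\right) 12 = 528 \cdot 12 = 6336$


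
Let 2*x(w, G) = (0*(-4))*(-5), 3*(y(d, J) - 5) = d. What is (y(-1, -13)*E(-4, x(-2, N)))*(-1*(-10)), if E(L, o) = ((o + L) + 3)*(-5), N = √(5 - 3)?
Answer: 700/3 ≈ 233.33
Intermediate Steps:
N = √2 ≈ 1.4142
y(d, J) = 5 + d/3
x(w, G) = 0 (x(w, G) = ((0*(-4))*(-5))/2 = (0*(-5))/2 = (½)*0 = 0)
E(L, o) = -15 - 5*L - 5*o (E(L, o) = ((L + o) + 3)*(-5) = (3 + L + o)*(-5) = -15 - 5*L - 5*o)
(y(-1, -13)*E(-4, x(-2, N)))*(-1*(-10)) = ((5 + (⅓)*(-1))*(-15 - 5*(-4) - 5*0))*(-1*(-10)) = ((5 - ⅓)*(-15 + 20 + 0))*10 = ((14/3)*5)*10 = (70/3)*10 = 700/3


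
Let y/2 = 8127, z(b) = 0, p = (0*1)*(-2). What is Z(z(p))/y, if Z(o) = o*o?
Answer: 0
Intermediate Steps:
p = 0 (p = 0*(-2) = 0)
Z(o) = o**2
y = 16254 (y = 2*8127 = 16254)
Z(z(p))/y = 0**2/16254 = 0*(1/16254) = 0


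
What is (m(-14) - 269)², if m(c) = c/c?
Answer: 71824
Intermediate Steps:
m(c) = 1
(m(-14) - 269)² = (1 - 269)² = (-268)² = 71824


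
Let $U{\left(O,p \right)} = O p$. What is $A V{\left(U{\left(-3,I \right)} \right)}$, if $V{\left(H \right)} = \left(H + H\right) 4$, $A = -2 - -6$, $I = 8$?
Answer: $-768$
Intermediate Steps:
$A = 4$ ($A = -2 + 6 = 4$)
$V{\left(H \right)} = 8 H$ ($V{\left(H \right)} = 2 H 4 = 8 H$)
$A V{\left(U{\left(-3,I \right)} \right)} = 4 \cdot 8 \left(\left(-3\right) 8\right) = 4 \cdot 8 \left(-24\right) = 4 \left(-192\right) = -768$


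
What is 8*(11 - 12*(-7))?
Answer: 760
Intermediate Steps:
8*(11 - 12*(-7)) = 8*(11 + 84) = 8*95 = 760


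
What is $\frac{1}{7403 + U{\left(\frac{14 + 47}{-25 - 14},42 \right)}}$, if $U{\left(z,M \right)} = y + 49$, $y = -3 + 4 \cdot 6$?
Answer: $\frac{1}{7473} \approx 0.00013381$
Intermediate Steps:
$y = 21$ ($y = -3 + 24 = 21$)
$U{\left(z,M \right)} = 70$ ($U{\left(z,M \right)} = 21 + 49 = 70$)
$\frac{1}{7403 + U{\left(\frac{14 + 47}{-25 - 14},42 \right)}} = \frac{1}{7403 + 70} = \frac{1}{7473}$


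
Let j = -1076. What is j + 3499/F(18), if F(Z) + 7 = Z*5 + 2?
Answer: -87961/85 ≈ -1034.8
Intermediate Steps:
F(Z) = -5 + 5*Z (F(Z) = -7 + (Z*5 + 2) = -7 + (5*Z + 2) = -7 + (2 + 5*Z) = -5 + 5*Z)
j + 3499/F(18) = -1076 + 3499/(-5 + 5*18) = -1076 + 3499/(-5 + 90) = -1076 + 3499/85 = -87961/85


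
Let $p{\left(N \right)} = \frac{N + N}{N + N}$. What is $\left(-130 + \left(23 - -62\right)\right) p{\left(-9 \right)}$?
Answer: $-45$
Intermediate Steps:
$p{\left(N \right)} = 1$ ($p{\left(N \right)} = \frac{2 N}{2 N} = 2 N \frac{1}{2 N} = 1$)
$\left(-130 + \left(23 - -62\right)\right) p{\left(-9 \right)} = \left(-130 + \left(23 - -62\right)\right) 1 = \left(-130 + \left(23 + 62\right)\right) 1 = \left(-130 + 85\right) 1 = \left(-45\right) 1 = -45$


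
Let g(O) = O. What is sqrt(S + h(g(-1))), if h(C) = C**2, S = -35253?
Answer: 2*I*sqrt(8813) ≈ 187.76*I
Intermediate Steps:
sqrt(S + h(g(-1))) = sqrt(-35253 + (-1)**2) = sqrt(-35253 + 1) = sqrt(-35252) = 2*I*sqrt(8813)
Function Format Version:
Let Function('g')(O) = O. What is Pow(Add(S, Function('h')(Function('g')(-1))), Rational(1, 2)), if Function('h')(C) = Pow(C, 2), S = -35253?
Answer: Mul(2, I, Pow(8813, Rational(1, 2))) ≈ Mul(187.76, I)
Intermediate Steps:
Pow(Add(S, Function('h')(Function('g')(-1))), Rational(1, 2)) = Pow(Add(-35253, Pow(-1, 2)), Rational(1, 2)) = Pow(Add(-35253, 1), Rational(1, 2)) = Pow(-35252, Rational(1, 2)) = Mul(2, I, Pow(8813, Rational(1, 2)))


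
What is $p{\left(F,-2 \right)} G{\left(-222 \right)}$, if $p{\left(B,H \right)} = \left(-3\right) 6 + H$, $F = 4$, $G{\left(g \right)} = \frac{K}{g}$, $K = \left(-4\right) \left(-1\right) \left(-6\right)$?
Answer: $- \frac{80}{37} \approx -2.1622$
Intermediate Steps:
$K = -24$ ($K = 4 \left(-6\right) = -24$)
$G{\left(g \right)} = - \frac{24}{g}$
$p{\left(B,H \right)} = -18 + H$
$p{\left(F,-2 \right)} G{\left(-222 \right)} = \left(-18 - 2\right) \left(- \frac{24}{-222}\right) = - 20 \left(\left(-24\right) \left(- \frac{1}{222}\right)\right) = \left(-20\right) \frac{4}{37} = - \frac{80}{37}$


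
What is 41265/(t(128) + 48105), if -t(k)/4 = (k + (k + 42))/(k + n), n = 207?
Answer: 13823775/16113983 ≈ 0.85787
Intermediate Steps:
t(k) = -4*(42 + 2*k)/(207 + k) (t(k) = -4*(k + (k + 42))/(k + 207) = -4*(k + (42 + k))/(207 + k) = -4*(42 + 2*k)/(207 + k))
41265/(t(128) + 48105) = 41265/(8*(-21 - 1*128)/(207 + 128) + 48105) = 41265/(8*(-21 - 128)/335 + 48105) = 41265/(8*(1/335)*(-149) + 48105) = 41265/(-1192/335 + 48105) = 41265/(16113983/335) = 41265*(335/16113983) = 13823775/16113983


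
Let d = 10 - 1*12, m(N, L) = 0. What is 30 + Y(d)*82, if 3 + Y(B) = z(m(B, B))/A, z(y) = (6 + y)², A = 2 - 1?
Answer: 2736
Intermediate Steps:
A = 1
d = -2 (d = 10 - 12 = -2)
Y(B) = 33 (Y(B) = -3 + (6 + 0)²/1 = -3 + 6²*1 = -3 + 36*1 = -3 + 36 = 33)
30 + Y(d)*82 = 30 + 33*82 = 30 + 2706 = 2736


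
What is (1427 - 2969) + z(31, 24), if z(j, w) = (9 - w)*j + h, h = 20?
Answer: -1987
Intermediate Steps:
z(j, w) = 20 + j*(9 - w) (z(j, w) = (9 - w)*j + 20 = j*(9 - w) + 20 = 20 + j*(9 - w))
(1427 - 2969) + z(31, 24) = (1427 - 2969) + (20 + 9*31 - 1*31*24) = -1542 + (20 + 279 - 744) = -1542 - 445 = -1987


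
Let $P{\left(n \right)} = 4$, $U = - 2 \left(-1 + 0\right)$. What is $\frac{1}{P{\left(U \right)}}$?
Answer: $\frac{1}{4} \approx 0.25$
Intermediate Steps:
$U = 2$ ($U = \left(-2\right) \left(-1\right) = 2$)
$\frac{1}{P{\left(U \right)}} = \frac{1}{4}$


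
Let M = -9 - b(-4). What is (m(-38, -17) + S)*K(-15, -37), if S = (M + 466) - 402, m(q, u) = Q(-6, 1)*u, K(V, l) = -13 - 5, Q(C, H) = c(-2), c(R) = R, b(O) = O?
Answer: -1674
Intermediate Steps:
Q(C, H) = -2
K(V, l) = -18
M = -5 (M = -9 - 1*(-4) = -9 + 4 = -5)
m(q, u) = -2*u
S = 59 (S = (-5 + 466) - 402 = 461 - 402 = 59)
(m(-38, -17) + S)*K(-15, -37) = (-2*(-17) + 59)*(-18) = (34 + 59)*(-18) = 93*(-18) = -1674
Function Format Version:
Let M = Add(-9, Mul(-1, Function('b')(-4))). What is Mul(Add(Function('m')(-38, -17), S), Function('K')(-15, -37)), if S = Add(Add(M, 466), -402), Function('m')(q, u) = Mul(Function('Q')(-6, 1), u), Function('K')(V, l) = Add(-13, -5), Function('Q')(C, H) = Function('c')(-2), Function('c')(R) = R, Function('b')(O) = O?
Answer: -1674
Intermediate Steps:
Function('Q')(C, H) = -2
Function('K')(V, l) = -18
M = -5 (M = Add(-9, Mul(-1, -4)) = Add(-9, 4) = -5)
Function('m')(q, u) = Mul(-2, u)
S = 59 (S = Add(Add(-5, 466), -402) = Add(461, -402) = 59)
Mul(Add(Function('m')(-38, -17), S), Function('K')(-15, -37)) = Mul(Add(Mul(-2, -17), 59), -18) = Mul(Add(34, 59), -18) = Mul(93, -18) = -1674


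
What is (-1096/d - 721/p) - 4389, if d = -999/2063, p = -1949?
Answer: -4138104008/1947051 ≈ -2125.3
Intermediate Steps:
d = -999/2063 (d = -999*1/2063 = -999/2063 ≈ -0.48425)
(-1096/d - 721/p) - 4389 = (-1096/(-999/2063) - 721/(-1949)) - 4389 = (-1096*(-2063/999) - 721*(-1/1949)) - 4389 = (2261048/999 + 721/1949) - 4389 = 4407502831/1947051 - 4389 = -4138104008/1947051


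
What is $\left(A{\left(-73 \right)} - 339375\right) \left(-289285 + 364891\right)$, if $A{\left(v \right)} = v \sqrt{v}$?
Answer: $-25658786250 - 5519238 i \sqrt{73} \approx -2.5659 \cdot 10^{10} - 4.7156 \cdot 10^{7} i$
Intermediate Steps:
$A{\left(v \right)} = v^{\frac{3}{2}}$
$\left(A{\left(-73 \right)} - 339375\right) \left(-289285 + 364891\right) = \left(\left(-73\right)^{\frac{3}{2}} - 339375\right) \left(-289285 + 364891\right) = \left(- 73 i \sqrt{73} - 339375\right) 75606 = \left(-339375 - 73 i \sqrt{73}\right) 75606 = -25658786250 - 5519238 i \sqrt{73}$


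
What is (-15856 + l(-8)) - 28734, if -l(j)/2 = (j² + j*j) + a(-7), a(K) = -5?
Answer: -44836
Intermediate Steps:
l(j) = 10 - 4*j² (l(j) = -2*((j² + j*j) - 5) = -2*((j² + j²) - 5) = -2*(2*j² - 5) = -2*(-5 + 2*j²) = 10 - 4*j²)
(-15856 + l(-8)) - 28734 = (-15856 + (10 - 4*(-8)²)) - 28734 = (-15856 + (10 - 4*64)) - 28734 = (-15856 + (10 - 256)) - 28734 = (-15856 - 246) - 28734 = -16102 - 28734 = -44836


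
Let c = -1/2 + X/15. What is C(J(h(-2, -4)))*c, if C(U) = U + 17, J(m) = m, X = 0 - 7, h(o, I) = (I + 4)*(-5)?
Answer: -493/30 ≈ -16.433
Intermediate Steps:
h(o, I) = -20 - 5*I (h(o, I) = (4 + I)*(-5) = -20 - 5*I)
X = -7
c = -29/30 (c = -1/2 - 7/15 = -29/30 ≈ -0.96667)
C(U) = 17 + U
C(J(h(-2, -4)))*c = (17 + (-20 - 5*(-4)))*(-29/30) = (17 + (-20 + 20))*(-29/30) = (17 + 0)*(-29/30) = 17*(-29/30) = -493/30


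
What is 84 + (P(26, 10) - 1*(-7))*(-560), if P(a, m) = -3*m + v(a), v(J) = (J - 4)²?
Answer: -258076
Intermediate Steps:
v(J) = (-4 + J)²
P(a, m) = (-4 + a)² - 3*m (P(a, m) = -3*m + (-4 + a)² = (-4 + a)² - 3*m)
84 + (P(26, 10) - 1*(-7))*(-560) = 84 + (((-4 + 26)² - 3*10) - 1*(-7))*(-560) = 84 + ((22² - 30) + 7)*(-560) = 84 + ((484 - 30) + 7)*(-560) = 84 + (454 + 7)*(-560) = 84 + 461*(-560) = 84 - 258160 = -258076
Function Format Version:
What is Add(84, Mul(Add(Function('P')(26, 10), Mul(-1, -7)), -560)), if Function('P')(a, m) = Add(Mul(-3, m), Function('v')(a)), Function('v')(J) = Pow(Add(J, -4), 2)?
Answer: -258076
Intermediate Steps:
Function('v')(J) = Pow(Add(-4, J), 2)
Function('P')(a, m) = Add(Pow(Add(-4, a), 2), Mul(-3, m)) (Function('P')(a, m) = Add(Mul(-3, m), Pow(Add(-4, a), 2)) = Add(Pow(Add(-4, a), 2), Mul(-3, m)))
Add(84, Mul(Add(Function('P')(26, 10), Mul(-1, -7)), -560)) = Add(84, Mul(Add(Add(Pow(Add(-4, 26), 2), Mul(-3, 10)), Mul(-1, -7)), -560)) = Add(84, Mul(Add(Add(Pow(22, 2), -30), 7), -560)) = Add(84, Mul(Add(Add(484, -30), 7), -560)) = Add(84, Mul(Add(454, 7), -560)) = Add(84, Mul(461, -560)) = Add(84, -258160) = -258076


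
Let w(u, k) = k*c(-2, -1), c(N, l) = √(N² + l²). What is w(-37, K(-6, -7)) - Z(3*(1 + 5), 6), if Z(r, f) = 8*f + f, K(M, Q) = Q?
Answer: -54 - 7*√5 ≈ -69.652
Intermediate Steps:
Z(r, f) = 9*f
w(u, k) = k*√5 (w(u, k) = k*√((-2)² + (-1)²) = k*√(4 + 1) = k*√5)
w(-37, K(-6, -7)) - Z(3*(1 + 5), 6) = -7*√5 - 9*6 = -7*√5 - 1*54 = -7*√5 - 54 = -54 - 7*√5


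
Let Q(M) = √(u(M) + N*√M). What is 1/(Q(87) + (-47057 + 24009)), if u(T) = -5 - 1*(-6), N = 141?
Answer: 1/(-23048 + √(1 + 141*√87)) ≈ -4.3456e-5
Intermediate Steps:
u(T) = 1 (u(T) = -5 + 6 = 1)
Q(M) = √(1 + 141*√M)
1/(Q(87) + (-47057 + 24009)) = 1/(√(1 + 141*√87) + (-47057 + 24009)) = 1/(√(1 + 141*√87) - 23048) = 1/(-23048 + √(1 + 141*√87))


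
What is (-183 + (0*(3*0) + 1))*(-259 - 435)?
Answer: 126308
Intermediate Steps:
(-183 + (0*(3*0) + 1))*(-259 - 435) = (-183 + (0*0 + 1))*(-694) = (-183 + (0 + 1))*(-694) = (-183 + 1)*(-694) = -182*(-694) = 126308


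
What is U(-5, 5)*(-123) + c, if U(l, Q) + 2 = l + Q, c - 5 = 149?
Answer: 400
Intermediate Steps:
c = 154 (c = 5 + 149 = 154)
U(l, Q) = -2 + Q + l (U(l, Q) = -2 + (l + Q) = -2 + (Q + l) = -2 + Q + l)
U(-5, 5)*(-123) + c = (-2 + 5 - 5)*(-123) + 154 = -2*(-123) + 154 = 246 + 154 = 400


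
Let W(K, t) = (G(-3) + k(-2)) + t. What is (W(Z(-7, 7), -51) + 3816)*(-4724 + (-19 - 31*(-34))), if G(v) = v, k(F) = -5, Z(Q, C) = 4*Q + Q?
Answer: -13859573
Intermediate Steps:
Z(Q, C) = 5*Q
W(K, t) = -8 + t (W(K, t) = (-3 - 5) + t = -8 + t)
(W(Z(-7, 7), -51) + 3816)*(-4724 + (-19 - 31*(-34))) = ((-8 - 51) + 3816)*(-4724 + (-19 - 31*(-34))) = (-59 + 3816)*(-4724 + (-19 + 1054)) = 3757*(-4724 + 1035) = 3757*(-3689) = -13859573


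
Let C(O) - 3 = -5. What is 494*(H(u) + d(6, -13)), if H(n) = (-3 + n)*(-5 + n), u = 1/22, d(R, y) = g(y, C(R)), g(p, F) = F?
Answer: 1510899/242 ≈ 6243.4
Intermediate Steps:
C(O) = -2 (C(O) = 3 - 5 = -2)
d(R, y) = -2
u = 1/22 ≈ 0.045455
H(n) = (-5 + n)*(-3 + n)
494*(H(u) + d(6, -13)) = 494*((15 + (1/22)² - 8*1/22) - 2) = 494*((15 + 1/484 - 4/11) - 2) = 494*(7085/484 - 2) = 494*(6117/484) = 1510899/242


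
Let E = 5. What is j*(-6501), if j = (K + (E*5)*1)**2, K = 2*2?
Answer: -5467341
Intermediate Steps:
K = 4
j = 841 (j = (4 + (5*5)*1)**2 = (4 + 25*1)**2 = (4 + 25)**2 = 29**2 = 841)
j*(-6501) = 841*(-6501) = -5467341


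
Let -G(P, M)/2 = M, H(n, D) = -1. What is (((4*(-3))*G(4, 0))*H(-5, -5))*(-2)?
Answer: 0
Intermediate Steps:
G(P, M) = -2*M
(((4*(-3))*G(4, 0))*H(-5, -5))*(-2) = (((4*(-3))*(-2*0))*(-1))*(-2) = (-12*0*(-1))*(-2) = (0*(-1))*(-2) = 0*(-2) = 0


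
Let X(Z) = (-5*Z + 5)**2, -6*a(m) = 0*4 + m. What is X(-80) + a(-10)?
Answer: 492080/3 ≈ 1.6403e+5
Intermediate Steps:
a(m) = -m/6 (a(m) = -(0*4 + m)/6 = -(0 + m)/6 = -m/6)
X(Z) = (5 - 5*Z)**2
X(-80) + a(-10) = 25*(-1 - 80)**2 - 1/6*(-10) = 25*(-81)**2 + 5/3 = 25*6561 + 5/3 = 164025 + 5/3 = 492080/3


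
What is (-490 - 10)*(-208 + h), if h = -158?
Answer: 183000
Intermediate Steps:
(-490 - 10)*(-208 + h) = (-490 - 10)*(-208 - 158) = -500*(-366) = 183000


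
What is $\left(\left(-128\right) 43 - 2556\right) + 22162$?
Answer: $14102$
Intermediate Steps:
$\left(\left(-128\right) 43 - 2556\right) + 22162 = \left(-5504 - 2556\right) + 22162 = -8060 + 22162 = 14102$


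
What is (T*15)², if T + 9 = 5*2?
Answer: 225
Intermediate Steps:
T = 1 (T = -9 + 5*2 = -9 + 10 = 1)
(T*15)² = (1*15)² = 15² = 225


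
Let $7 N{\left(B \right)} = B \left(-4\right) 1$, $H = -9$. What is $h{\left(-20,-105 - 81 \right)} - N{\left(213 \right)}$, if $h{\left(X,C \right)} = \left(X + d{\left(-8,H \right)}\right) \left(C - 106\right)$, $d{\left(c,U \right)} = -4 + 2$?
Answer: $\frac{45820}{7} \approx 6545.7$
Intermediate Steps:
$d{\left(c,U \right)} = -2$
$N{\left(B \right)} = - \frac{4 B}{7}$ ($N{\left(B \right)} = \frac{B \left(-4\right) 1}{7} = \frac{- 4 B 1}{7} = \frac{\left(-4\right) B}{7} = - \frac{4 B}{7}$)
$h{\left(X,C \right)} = \left(-106 + C\right) \left(-2 + X\right)$ ($h{\left(X,C \right)} = \left(X - 2\right) \left(C - 106\right) = \left(-2 + X\right) \left(-106 + C\right) = \left(-106 + C\right) \left(-2 + X\right)$)
$h{\left(-20,-105 - 81 \right)} - N{\left(213 \right)} = \left(212 - -2120 - 2 \left(-105 - 81\right) + \left(-105 - 81\right) \left(-20\right)\right) - \left(- \frac{4}{7}\right) 213 = \left(212 + 2120 - 2 \left(-105 - 81\right) + \left(-105 - 81\right) \left(-20\right)\right) - - \frac{852}{7} = \left(212 + 2120 - -372 - -3720\right) + \frac{852}{7} = \left(212 + 2120 + 372 + 3720\right) + \frac{852}{7} = 6424 + \frac{852}{7} = \frac{45820}{7}$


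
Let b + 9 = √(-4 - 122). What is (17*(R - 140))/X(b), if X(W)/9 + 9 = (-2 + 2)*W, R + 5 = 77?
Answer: 1156/81 ≈ 14.272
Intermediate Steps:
R = 72 (R = -5 + 77 = 72)
b = -9 + 3*I*√14 (b = -9 + √(-4 - 122) = -9 + √(-126) = -9 + 3*I*√14 ≈ -9.0 + 11.225*I)
X(W) = -81 (X(W) = -81 + 9*((-2 + 2)*W) = -81 + 9*(0*W) = -81 + 9*0 = -81 + 0 = -81)
(17*(R - 140))/X(b) = (17*(72 - 140))/(-81) = (17*(-68))*(-1/81) = -1156*(-1/81) = 1156/81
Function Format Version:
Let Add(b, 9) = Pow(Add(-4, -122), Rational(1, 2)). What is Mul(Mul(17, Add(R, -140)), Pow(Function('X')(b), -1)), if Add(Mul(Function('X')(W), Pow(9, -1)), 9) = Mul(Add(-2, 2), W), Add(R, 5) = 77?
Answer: Rational(1156, 81) ≈ 14.272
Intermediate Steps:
R = 72 (R = Add(-5, 77) = 72)
b = Add(-9, Mul(3, I, Pow(14, Rational(1, 2)))) (b = Add(-9, Pow(Add(-4, -122), Rational(1, 2))) = Add(-9, Pow(-126, Rational(1, 2))) = Add(-9, Mul(3, I, Pow(14, Rational(1, 2)))) ≈ Add(-9.0000, Mul(11.225, I)))
Function('X')(W) = -81 (Function('X')(W) = Add(-81, Mul(9, Mul(Add(-2, 2), W))) = Add(-81, Mul(9, Mul(0, W))) = Add(-81, Mul(9, 0)) = Add(-81, 0) = -81)
Mul(Mul(17, Add(R, -140)), Pow(Function('X')(b), -1)) = Mul(Mul(17, Add(72, -140)), Pow(-81, -1)) = Mul(Mul(17, -68), Rational(-1, 81)) = Mul(-1156, Rational(-1, 81)) = Rational(1156, 81)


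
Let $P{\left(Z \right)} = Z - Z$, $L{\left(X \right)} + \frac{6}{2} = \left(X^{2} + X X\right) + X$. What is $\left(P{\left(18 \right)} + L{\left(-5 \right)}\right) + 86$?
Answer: $128$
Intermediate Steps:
$L{\left(X \right)} = -3 + X + 2 X^{2}$ ($L{\left(X \right)} = -3 + \left(\left(X^{2} + X X\right) + X\right) = -3 + \left(\left(X^{2} + X^{2}\right) + X\right) = -3 + \left(2 X^{2} + X\right) = -3 + \left(X + 2 X^{2}\right) = -3 + X + 2 X^{2}$)
$P{\left(Z \right)} = 0$
$\left(P{\left(18 \right)} + L{\left(-5 \right)}\right) + 86 = \left(0 - \left(8 - 50\right)\right) + 86 = \left(0 - -42\right) + 86 = \left(0 + 42\right) + 86 = 42 + 86 = 128$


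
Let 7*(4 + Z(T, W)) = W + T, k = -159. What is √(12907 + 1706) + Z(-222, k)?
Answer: -409/7 + √14613 ≈ 62.456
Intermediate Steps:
Z(T, W) = -4 + T/7 + W/7 (Z(T, W) = -4 + (W + T)/7 = -4 + (T + W)/7 = -4 + (T/7 + W/7) = -4 + T/7 + W/7)
√(12907 + 1706) + Z(-222, k) = √(12907 + 1706) + (-4 + (⅐)*(-222) + (⅐)*(-159)) = √14613 + (-4 - 222/7 - 159/7) = √14613 - 409/7 = -409/7 + √14613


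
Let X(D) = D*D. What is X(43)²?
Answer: 3418801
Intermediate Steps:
X(D) = D²
X(43)² = (43²)² = 1849² = 3418801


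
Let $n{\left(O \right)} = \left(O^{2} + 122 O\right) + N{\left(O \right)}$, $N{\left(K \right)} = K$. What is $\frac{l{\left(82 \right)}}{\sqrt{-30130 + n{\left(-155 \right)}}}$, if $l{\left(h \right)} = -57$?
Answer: $\frac{19 i \sqrt{25170}}{8390} \approx 0.35928 i$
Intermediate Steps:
$n{\left(O \right)} = O^{2} + 123 O$ ($n{\left(O \right)} = \left(O^{2} + 122 O\right) + O = O^{2} + 123 O$)
$\frac{l{\left(82 \right)}}{\sqrt{-30130 + n{\left(-155 \right)}}} = - \frac{57}{\sqrt{-30130 - 155 \left(123 - 155\right)}} = - \frac{57}{\sqrt{-30130 - -4960}} = - \frac{57}{\sqrt{-30130 + 4960}} = - \frac{57}{\sqrt{-25170}} = - \frac{57}{i \sqrt{25170}} = - 57 \left(- \frac{i \sqrt{25170}}{25170}\right) = \frac{19 i \sqrt{25170}}{8390}$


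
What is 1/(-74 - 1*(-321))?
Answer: 1/247 ≈ 0.0040486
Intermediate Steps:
1/(-74 - 1*(-321)) = 1/(-74 + 321) = 1/247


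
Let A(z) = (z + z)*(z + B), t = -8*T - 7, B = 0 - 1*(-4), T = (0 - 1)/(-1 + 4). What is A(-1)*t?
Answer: 26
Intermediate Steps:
T = -1/3 ≈ -0.33333
B = 4 (B = 0 + 4 = 4)
t = -13/3 (t = -8*(-1/3) - 7 = 8/3 - 7 = -13/3 ≈ -4.3333)
A(z) = 2*z*(4 + z) (A(z) = (z + z)*(z + 4) = (2*z)*(4 + z) = 2*z*(4 + z))
A(-1)*t = (2*(-1)*(4 - 1))*(-13/3) = (2*(-1)*3)*(-13/3) = -6*(-13/3) = 26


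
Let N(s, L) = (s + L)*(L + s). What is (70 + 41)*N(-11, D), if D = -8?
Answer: 40071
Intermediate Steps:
N(s, L) = (L + s)² (N(s, L) = (L + s)*(L + s) = (L + s)²)
(70 + 41)*N(-11, D) = (70 + 41)*(-8 - 11)² = 111*(-19)² = 111*361 = 40071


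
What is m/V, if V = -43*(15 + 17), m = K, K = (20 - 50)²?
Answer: -225/344 ≈ -0.65407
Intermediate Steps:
K = 900 (K = (-30)² = 900)
m = 900
V = -1376 (V = -43*32 = -1376)
m/V = 900/(-1376) = 900*(-1/1376) = -225/344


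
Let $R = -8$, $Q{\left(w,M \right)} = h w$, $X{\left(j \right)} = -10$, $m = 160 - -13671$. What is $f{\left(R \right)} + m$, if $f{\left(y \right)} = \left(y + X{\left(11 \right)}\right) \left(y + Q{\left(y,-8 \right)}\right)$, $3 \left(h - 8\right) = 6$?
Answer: $15415$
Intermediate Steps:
$h = 10$ ($h = 8 + \frac{1}{3} \cdot 6 = 8 + 2 = 10$)
$m = 13831$ ($m = 160 + 13671 = 13831$)
$Q{\left(w,M \right)} = 10 w$
$f{\left(y \right)} = 11 y \left(-10 + y\right)$ ($f{\left(y \right)} = \left(y - 10\right) \left(y + 10 y\right) = \left(-10 + y\right) 11 y = 11 y \left(-10 + y\right)$)
$f{\left(R \right)} + m = 11 \left(-8\right) \left(-10 - 8\right) + 13831 = 11 \left(-8\right) \left(-18\right) + 13831 = 1584 + 13831 = 15415$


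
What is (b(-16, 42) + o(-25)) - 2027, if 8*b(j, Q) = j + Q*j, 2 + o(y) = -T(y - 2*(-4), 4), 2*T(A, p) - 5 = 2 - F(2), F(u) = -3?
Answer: -2120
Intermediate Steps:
T(A, p) = 5 (T(A, p) = 5/2 + (2 - 1*(-3))/2 = 5/2 + (2 + 3)/2 = 5/2 + (½)*5 = 5/2 + 5/2 = 5)
o(y) = -7 (o(y) = -2 - 1*5 = -2 - 5 = -7)
b(j, Q) = j/8 + Q*j/8 (b(j, Q) = (j + Q*j)/8 = j/8 + Q*j/8)
(b(-16, 42) + o(-25)) - 2027 = ((⅛)*(-16)*(1 + 42) - 7) - 2027 = ((⅛)*(-16)*43 - 7) - 2027 = (-86 - 7) - 2027 = -93 - 2027 = -2120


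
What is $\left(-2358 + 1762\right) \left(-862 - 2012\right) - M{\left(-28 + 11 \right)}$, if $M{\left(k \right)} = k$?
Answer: $1712921$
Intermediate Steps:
$\left(-2358 + 1762\right) \left(-862 - 2012\right) - M{\left(-28 + 11 \right)} = \left(-2358 + 1762\right) \left(-862 - 2012\right) - \left(-28 + 11\right) = \left(-596\right) \left(-2874\right) - -17 = 1712904 + 17 = 1712921$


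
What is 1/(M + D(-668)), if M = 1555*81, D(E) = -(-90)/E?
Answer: 334/42068925 ≈ 7.9394e-6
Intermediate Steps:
D(E) = 90/E
M = 125955
1/(M + D(-668)) = 1/(125955 + 90/(-668)) = 1/(125955 + 90*(-1/668)) = 1/(125955 - 45/334) = 1/(42068925/334) = 334/42068925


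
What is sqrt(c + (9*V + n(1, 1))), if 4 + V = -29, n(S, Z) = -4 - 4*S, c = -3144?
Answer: I*sqrt(3449) ≈ 58.728*I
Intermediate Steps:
V = -33 (V = -4 - 29 = -33)
sqrt(c + (9*V + n(1, 1))) = sqrt(-3144 + (9*(-33) + (-4 - 4*1))) = sqrt(-3144 + (-297 + (-4 - 4))) = sqrt(-3144 + (-297 - 8)) = sqrt(-3144 - 305) = sqrt(-3449) = I*sqrt(3449)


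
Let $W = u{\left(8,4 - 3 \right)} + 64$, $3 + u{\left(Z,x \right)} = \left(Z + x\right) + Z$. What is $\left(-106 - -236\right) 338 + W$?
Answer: $44018$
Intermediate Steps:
$u{\left(Z,x \right)} = -3 + x + 2 Z$ ($u{\left(Z,x \right)} = -3 + \left(\left(Z + x\right) + Z\right) = -3 + \left(x + 2 Z\right) = -3 + x + 2 Z$)
$W = 78$ ($W = \left(-3 + \left(4 - 3\right) + 2 \cdot 8\right) + 64 = \left(-3 + \left(4 - 3\right) + 16\right) + 64 = \left(-3 + 1 + 16\right) + 64 = 14 + 64 = 78$)
$\left(-106 - -236\right) 338 + W = \left(-106 - -236\right) 338 + 78 = \left(-106 + 236\right) 338 + 78 = 130 \cdot 338 + 78 = 43940 + 78 = 44018$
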